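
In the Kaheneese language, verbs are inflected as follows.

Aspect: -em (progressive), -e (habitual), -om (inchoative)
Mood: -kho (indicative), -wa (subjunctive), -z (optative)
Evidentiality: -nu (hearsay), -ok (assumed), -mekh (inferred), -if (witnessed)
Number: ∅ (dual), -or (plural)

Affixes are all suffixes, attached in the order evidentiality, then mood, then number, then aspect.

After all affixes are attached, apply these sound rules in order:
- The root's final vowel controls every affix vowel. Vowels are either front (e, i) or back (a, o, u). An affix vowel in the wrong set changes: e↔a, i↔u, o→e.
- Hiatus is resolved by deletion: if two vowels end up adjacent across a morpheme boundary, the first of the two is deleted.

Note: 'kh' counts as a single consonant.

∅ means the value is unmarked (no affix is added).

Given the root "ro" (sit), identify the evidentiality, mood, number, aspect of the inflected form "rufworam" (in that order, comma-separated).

Segment: ro-if-wa-or-em.
evidentiality: -if → witnessed.
mood: -wa → subjunctive.
number: -or → plural.
aspect: -em → progressive.

witnessed, subjunctive, plural, progressive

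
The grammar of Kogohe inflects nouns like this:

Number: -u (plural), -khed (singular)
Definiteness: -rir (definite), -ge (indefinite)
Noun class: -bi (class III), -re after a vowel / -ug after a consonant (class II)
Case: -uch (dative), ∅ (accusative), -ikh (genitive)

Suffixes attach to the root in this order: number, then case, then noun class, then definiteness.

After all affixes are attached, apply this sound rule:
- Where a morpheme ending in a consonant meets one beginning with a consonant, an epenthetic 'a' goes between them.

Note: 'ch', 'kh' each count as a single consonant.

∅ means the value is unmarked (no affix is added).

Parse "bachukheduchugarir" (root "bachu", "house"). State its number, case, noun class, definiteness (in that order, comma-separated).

Segment: bachu-khed-uch-ug-rir.
number: -khed → singular.
case: -uch → dative.
noun class: -re/ug → class II.
definiteness: -rir → definite.

singular, dative, class II, definite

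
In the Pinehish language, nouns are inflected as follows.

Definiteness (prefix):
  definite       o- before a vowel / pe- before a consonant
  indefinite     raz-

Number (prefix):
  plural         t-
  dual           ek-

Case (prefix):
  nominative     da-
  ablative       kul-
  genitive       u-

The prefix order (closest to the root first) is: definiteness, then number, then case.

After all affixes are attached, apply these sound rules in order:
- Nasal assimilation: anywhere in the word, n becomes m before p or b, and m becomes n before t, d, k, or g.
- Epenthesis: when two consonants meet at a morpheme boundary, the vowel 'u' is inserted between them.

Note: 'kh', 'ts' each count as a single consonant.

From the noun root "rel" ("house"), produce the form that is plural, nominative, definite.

Attach definiteness definite pe- (before consonant 'r') → perel.
Attach number plural t- → tperel.
Attach case nominative da- → datperel.
Nasal assimilation: no change.
Apply epenthesis: datperel → datuperel.

datuperel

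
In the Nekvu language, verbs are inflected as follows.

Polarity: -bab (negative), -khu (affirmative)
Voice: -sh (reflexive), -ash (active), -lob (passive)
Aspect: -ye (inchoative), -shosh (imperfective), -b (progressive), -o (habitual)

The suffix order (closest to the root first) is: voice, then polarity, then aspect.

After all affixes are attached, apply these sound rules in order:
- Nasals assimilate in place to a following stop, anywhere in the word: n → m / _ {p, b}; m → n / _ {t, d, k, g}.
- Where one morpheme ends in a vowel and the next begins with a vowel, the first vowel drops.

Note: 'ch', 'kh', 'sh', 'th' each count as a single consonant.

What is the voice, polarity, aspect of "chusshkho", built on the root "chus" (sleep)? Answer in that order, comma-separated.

Segment: chus-sh-khu-o.
voice: -sh → reflexive.
polarity: -khu → affirmative.
aspect: -o → habitual.

reflexive, affirmative, habitual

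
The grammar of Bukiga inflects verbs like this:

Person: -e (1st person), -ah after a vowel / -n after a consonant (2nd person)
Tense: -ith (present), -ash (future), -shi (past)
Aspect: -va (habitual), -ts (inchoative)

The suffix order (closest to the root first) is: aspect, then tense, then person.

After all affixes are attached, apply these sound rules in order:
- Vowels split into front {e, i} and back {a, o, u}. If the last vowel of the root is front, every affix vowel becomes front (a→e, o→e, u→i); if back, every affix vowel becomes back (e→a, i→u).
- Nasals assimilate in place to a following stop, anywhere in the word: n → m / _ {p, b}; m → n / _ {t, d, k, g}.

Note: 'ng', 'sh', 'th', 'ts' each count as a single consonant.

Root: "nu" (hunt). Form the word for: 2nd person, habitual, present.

nuvauthn

Attach aspect habitual -va → nuva.
Attach tense present -ith → nuvaith.
Attach person 2nd person -n (after consonant 'th') → nuvaithn.
Apply vowel harmony: nuvaithn → nuvauthn.
Nasal assimilation: no change.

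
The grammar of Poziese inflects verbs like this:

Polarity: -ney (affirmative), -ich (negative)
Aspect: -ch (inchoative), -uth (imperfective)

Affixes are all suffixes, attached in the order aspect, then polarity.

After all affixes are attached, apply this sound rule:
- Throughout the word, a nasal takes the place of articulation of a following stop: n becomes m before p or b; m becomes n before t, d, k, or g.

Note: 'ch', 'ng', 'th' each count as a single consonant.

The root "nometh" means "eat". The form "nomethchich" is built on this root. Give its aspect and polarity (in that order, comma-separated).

Segment: nometh-ch-ich.
aspect: -ch → inchoative.
polarity: -ich → negative.

inchoative, negative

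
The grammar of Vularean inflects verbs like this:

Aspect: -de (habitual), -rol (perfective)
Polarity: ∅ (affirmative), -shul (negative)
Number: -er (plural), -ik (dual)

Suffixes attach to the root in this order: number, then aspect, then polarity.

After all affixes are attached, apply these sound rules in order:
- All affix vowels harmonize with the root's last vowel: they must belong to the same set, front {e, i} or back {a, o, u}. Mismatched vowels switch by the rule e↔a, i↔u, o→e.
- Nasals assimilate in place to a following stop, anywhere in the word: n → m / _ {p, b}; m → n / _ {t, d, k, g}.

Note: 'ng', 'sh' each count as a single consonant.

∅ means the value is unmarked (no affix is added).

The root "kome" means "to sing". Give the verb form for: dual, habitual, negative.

komeikdeshil

Attach number dual -ik → komeik.
Attach aspect habitual -de → komeikde.
Attach polarity negative -shul → komeikdeshul.
Apply vowel harmony: komeikdeshul → komeikdeshil.
Nasal assimilation: no change.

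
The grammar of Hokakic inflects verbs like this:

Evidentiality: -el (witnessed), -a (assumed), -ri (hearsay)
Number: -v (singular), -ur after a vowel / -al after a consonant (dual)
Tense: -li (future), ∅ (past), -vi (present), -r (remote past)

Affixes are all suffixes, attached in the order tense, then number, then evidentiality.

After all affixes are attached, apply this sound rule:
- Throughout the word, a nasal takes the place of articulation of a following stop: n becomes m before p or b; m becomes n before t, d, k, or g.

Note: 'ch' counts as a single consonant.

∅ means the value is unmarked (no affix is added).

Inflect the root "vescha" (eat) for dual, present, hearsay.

veschaviurri

Attach tense present -vi → veschavi.
Attach number dual -ur (after vowel 'i') → veschaviur.
Attach evidentiality hearsay -ri → veschaviurri.
Nasal assimilation: no change.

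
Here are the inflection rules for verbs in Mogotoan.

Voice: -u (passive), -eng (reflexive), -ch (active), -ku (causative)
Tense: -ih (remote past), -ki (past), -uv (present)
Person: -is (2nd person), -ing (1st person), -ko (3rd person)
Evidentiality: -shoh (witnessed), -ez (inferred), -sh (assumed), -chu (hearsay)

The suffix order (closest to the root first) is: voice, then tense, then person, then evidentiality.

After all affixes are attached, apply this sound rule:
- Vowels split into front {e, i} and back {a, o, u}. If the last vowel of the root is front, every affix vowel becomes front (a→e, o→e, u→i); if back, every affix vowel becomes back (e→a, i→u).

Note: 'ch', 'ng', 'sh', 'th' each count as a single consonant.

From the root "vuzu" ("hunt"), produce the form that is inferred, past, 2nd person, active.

vuzuchkuusaz

Attach voice active -ch → vuzuch.
Attach tense past -ki → vuzuchki.
Attach person 2nd person -is → vuzuchkiis.
Attach evidentiality inferred -ez → vuzuchkiisez.
Apply vowel harmony: vuzuchkiisez → vuzuchkuusaz.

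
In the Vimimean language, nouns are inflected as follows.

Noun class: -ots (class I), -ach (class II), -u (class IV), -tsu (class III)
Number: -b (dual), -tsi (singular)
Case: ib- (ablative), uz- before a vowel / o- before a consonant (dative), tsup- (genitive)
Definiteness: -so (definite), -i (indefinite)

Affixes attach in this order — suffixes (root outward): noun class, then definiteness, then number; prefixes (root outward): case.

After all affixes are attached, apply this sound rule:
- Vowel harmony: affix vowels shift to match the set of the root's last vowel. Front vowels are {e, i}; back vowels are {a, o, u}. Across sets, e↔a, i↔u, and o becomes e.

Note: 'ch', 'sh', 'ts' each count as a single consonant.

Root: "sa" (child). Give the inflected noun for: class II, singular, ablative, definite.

Attach case ablative ib- → ibsa.
Attach noun class class II -ach → ibsaach.
Attach definiteness definite -so → ibsaachso.
Attach number singular -tsi → ibsaachsotsi.
Apply vowel harmony: ibsaachsotsi → ubsaachsotsu.

ubsaachsotsu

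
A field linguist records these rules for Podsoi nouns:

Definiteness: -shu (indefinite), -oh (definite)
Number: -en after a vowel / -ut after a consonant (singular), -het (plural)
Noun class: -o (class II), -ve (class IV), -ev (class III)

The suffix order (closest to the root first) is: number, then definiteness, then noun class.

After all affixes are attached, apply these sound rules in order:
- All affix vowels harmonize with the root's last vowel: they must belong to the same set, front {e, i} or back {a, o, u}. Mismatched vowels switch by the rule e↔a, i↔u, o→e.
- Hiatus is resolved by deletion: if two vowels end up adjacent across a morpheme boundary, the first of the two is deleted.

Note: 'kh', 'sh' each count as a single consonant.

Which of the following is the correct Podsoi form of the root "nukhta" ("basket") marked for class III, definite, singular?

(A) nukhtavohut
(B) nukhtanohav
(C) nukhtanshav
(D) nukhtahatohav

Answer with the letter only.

B

Attach number singular -en (after vowel 'a') → nukhtaen.
Attach definiteness definite -oh → nukhtaenoh.
Attach noun class class III -ev → nukhtaenohev.
Apply vowel harmony: nukhtaenohev → nukhtaanohav.
Apply vowel deletion: nukhtaanohav → nukhtanohav.
So the correct form is nukhtanohav, option (B).
(C) nukhtanshav is wrong: it uses indefinite instead of definite for definiteness.
(A) nukhtavohut is wrong: it has the affixes in the wrong order.
(D) nukhtahatohav is wrong: it uses plural instead of singular for number.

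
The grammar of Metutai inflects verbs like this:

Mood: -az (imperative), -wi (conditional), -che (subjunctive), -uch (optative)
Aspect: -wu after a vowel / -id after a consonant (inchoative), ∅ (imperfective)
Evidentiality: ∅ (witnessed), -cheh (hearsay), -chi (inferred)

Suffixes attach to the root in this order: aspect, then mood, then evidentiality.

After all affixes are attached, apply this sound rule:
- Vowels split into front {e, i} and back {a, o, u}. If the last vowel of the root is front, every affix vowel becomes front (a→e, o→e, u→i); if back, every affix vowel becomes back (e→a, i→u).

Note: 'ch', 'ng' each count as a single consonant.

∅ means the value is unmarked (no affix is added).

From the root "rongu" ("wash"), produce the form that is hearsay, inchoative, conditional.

ronguwuwuchah

Attach aspect inchoative -wu (after vowel 'u') → ronguwu.
Attach mood conditional -wi → ronguwuwi.
Attach evidentiality hearsay -cheh → ronguwuwicheh.
Apply vowel harmony: ronguwuwicheh → ronguwuwuchah.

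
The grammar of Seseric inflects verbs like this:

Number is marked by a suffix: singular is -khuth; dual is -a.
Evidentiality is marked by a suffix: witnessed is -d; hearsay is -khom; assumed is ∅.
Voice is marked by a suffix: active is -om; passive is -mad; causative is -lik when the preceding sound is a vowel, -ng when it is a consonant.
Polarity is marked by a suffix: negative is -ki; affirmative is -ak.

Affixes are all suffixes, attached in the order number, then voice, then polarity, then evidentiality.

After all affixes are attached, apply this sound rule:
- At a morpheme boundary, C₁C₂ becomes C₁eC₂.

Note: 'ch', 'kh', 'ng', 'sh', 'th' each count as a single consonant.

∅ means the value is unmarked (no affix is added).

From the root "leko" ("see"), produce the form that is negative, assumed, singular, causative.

Attach number singular -khuth → lekokhuth.
Attach voice causative -ng (after consonant 'th') → lekokhuthng.
Attach polarity negative -ki → lekokhuthngki.
evidentiality = assumed: zero marking, form stays lekokhuthngki.
Apply epenthesis: lekokhuthngki → lekokhuthengeki.

lekokhuthengeki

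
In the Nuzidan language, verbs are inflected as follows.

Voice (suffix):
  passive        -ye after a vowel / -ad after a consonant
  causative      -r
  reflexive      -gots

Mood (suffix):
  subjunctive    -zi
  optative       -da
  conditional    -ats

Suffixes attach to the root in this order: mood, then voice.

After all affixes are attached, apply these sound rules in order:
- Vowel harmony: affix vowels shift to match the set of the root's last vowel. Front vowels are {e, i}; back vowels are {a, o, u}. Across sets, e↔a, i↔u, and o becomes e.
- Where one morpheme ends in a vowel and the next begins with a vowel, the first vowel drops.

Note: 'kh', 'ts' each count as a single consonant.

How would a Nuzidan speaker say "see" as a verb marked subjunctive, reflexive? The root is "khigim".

khigimzigets

Attach mood subjunctive -zi → khigimzi.
Attach voice reflexive -gots → khigimzigots.
Apply vowel harmony: khigimzigots → khigimzigets.
Vowel deletion: no change.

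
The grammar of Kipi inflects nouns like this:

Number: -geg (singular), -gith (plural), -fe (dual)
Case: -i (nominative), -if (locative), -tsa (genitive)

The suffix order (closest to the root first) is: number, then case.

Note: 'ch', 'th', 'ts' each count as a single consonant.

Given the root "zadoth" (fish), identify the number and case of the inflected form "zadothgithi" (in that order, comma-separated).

Segment: zadoth-gith-i.
number: -gith → plural.
case: -i → nominative.

plural, nominative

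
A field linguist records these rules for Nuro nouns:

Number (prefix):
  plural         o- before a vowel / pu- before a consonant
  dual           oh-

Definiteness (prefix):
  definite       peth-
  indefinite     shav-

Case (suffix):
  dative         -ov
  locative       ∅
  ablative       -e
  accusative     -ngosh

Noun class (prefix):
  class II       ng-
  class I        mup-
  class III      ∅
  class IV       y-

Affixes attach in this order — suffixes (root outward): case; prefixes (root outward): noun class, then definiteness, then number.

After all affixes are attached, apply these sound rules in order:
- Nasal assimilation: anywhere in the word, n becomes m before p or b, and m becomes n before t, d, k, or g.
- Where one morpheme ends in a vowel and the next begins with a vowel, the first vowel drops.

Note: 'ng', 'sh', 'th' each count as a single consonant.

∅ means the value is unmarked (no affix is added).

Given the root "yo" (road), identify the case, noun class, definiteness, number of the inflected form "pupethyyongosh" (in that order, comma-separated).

Segment: pu-peth-y-yo-ngosh.
case: -ngosh → accusative.
noun class: y- → class IV.
definiteness: peth- → definite.
number: o/pu- → plural.

accusative, class IV, definite, plural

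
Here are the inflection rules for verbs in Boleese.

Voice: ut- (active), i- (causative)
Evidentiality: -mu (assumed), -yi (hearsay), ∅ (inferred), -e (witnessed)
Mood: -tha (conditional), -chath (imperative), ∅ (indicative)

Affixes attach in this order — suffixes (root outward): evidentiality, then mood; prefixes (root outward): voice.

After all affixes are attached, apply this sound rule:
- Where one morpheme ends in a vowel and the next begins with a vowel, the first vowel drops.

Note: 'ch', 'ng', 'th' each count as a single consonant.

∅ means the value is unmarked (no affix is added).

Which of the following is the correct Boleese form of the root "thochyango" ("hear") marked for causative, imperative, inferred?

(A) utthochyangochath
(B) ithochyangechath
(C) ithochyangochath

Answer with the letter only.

C

evidentiality = inferred: zero marking, form stays thochyango.
Attach mood imperative -chath → thochyangochath.
Attach voice causative i- → ithochyangochath.
Vowel deletion: no change.
So the correct form is ithochyangochath, option (C).
(B) ithochyangechath is wrong: it uses witnessed instead of inferred for evidentiality.
(A) utthochyangochath is wrong: it uses active instead of causative for voice.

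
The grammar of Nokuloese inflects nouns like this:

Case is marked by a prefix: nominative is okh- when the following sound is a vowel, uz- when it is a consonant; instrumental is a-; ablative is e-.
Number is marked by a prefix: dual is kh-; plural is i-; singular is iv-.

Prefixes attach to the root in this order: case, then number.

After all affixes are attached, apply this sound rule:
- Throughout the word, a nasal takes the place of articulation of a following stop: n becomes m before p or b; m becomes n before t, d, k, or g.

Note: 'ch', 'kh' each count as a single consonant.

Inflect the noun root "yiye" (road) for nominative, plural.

iuzyiye

Attach case nominative uz- (before consonant 'y') → uzyiye.
Attach number plural i- → iuzyiye.
Nasal assimilation: no change.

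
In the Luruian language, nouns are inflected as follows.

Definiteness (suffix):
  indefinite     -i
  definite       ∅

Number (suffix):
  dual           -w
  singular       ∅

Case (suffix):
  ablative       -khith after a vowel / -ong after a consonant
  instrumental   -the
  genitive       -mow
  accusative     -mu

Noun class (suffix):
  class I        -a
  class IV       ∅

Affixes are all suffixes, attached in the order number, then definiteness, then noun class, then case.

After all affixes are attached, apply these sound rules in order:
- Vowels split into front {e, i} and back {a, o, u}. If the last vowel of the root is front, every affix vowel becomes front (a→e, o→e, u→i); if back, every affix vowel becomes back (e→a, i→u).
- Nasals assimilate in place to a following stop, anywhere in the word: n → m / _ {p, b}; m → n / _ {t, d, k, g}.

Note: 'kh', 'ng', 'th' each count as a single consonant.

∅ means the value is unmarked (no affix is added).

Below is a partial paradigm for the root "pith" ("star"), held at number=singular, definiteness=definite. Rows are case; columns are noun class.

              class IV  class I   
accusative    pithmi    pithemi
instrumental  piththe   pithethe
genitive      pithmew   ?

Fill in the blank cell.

number = singular: zero marking, form stays pith.
definiteness = definite: zero marking, form stays pith.
Attach noun class class I -a → pitha.
Attach case genitive -mow → pithamow.
Apply vowel harmony: pithamow → pithemew.
Nasal assimilation: no change.

pithemew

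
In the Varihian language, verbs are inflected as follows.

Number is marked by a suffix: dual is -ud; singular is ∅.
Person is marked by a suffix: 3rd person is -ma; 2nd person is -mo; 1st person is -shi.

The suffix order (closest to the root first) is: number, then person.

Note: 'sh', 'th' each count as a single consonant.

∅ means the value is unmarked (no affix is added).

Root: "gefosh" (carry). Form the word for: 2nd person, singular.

number = singular: zero marking, form stays gefosh.
Attach person 2nd person -mo → gefoshmo.

gefoshmo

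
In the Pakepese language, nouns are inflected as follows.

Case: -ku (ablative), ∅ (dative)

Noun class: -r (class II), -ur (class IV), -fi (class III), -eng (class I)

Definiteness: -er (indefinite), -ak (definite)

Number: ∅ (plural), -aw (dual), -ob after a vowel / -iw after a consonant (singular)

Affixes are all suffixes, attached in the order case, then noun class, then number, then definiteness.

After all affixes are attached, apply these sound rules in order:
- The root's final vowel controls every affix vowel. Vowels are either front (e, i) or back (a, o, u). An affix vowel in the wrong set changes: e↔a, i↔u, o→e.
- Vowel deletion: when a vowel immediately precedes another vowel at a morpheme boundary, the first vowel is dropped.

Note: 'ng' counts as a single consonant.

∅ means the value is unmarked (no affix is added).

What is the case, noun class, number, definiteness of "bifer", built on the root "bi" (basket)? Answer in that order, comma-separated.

dative, class III, plural, indefinite

Segment: bi-fi-er.
case: ∅ → dative.
noun class: -fi → class III.
number: ∅ → plural.
definiteness: -er → indefinite.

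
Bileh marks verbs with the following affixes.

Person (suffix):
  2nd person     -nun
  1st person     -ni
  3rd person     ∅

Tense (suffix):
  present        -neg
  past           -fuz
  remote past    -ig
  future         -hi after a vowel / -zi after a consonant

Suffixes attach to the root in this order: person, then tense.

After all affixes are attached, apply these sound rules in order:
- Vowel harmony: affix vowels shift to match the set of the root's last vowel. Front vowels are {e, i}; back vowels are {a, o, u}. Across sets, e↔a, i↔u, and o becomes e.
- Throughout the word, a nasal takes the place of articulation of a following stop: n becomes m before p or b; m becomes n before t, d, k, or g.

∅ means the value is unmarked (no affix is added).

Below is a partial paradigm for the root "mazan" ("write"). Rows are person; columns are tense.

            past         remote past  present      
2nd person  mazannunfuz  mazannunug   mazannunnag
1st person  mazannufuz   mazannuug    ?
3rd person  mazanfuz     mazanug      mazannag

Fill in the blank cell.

mazannunag

Attach person 1st person -ni → mazanni.
Attach tense present -neg → mazannineg.
Apply vowel harmony: mazannineg → mazannunag.
Nasal assimilation: no change.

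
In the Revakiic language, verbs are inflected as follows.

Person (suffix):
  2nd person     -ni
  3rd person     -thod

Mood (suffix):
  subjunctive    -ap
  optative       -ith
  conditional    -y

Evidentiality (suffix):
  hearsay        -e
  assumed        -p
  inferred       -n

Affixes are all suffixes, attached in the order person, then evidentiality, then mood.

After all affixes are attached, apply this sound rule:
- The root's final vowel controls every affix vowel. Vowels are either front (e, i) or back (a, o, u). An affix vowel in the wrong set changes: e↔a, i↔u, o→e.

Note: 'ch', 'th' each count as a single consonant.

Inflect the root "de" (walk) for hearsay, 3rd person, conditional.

dethedey

Attach person 3rd person -thod → dethod.
Attach evidentiality hearsay -e → dethode.
Attach mood conditional -y → dethodey.
Apply vowel harmony: dethodey → dethedey.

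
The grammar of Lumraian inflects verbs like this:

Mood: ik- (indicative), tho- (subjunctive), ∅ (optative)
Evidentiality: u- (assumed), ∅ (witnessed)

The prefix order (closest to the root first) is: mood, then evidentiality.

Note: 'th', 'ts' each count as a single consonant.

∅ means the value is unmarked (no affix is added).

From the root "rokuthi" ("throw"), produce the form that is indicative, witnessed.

Attach mood indicative ik- → ikrokuthi.
evidentiality = witnessed: zero marking, form stays ikrokuthi.

ikrokuthi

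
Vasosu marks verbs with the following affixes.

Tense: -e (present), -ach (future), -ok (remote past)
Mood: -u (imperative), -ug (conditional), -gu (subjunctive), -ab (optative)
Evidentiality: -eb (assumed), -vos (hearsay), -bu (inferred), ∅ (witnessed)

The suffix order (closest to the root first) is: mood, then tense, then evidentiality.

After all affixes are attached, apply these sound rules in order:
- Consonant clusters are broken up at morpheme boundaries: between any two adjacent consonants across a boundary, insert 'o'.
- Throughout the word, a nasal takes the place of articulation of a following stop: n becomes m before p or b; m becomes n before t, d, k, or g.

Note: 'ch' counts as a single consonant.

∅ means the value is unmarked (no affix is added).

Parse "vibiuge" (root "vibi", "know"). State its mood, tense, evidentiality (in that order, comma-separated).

Segment: vibi-ug-e.
mood: -ug → conditional.
tense: -e → present.
evidentiality: ∅ → witnessed.

conditional, present, witnessed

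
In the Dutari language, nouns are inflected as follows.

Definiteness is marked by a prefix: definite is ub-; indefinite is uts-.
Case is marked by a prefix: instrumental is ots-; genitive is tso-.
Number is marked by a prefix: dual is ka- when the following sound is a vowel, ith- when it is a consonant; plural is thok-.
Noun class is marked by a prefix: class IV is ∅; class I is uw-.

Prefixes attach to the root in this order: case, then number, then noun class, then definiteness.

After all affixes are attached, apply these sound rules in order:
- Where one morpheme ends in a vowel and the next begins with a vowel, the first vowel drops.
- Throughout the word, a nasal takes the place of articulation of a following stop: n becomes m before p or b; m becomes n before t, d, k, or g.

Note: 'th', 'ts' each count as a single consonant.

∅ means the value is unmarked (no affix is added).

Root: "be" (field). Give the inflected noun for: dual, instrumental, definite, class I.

ubuwkotsbe

Attach case instrumental ots- → otsbe.
Attach number dual ka- (before vowel 'o') → kaotsbe.
Attach noun class class I uw- → uwkaotsbe.
Attach definiteness definite ub- → ubuwkaotsbe.
Apply vowel deletion: ubuwkaotsbe → ubuwkotsbe.
Nasal assimilation: no change.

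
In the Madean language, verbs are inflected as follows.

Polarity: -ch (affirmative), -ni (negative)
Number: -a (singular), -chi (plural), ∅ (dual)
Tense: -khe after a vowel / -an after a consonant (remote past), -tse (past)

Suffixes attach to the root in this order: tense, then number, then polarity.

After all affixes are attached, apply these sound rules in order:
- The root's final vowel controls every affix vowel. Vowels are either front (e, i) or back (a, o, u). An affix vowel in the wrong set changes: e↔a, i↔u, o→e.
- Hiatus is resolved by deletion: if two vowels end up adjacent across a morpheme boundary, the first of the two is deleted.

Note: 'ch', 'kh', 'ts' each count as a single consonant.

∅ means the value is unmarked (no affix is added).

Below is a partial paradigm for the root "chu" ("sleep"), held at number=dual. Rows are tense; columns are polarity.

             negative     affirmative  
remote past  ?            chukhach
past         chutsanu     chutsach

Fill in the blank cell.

chukhanu

Attach tense remote past -khe (after vowel 'u') → chukhe.
number = dual: zero marking, form stays chukhe.
Attach polarity negative -ni → chukheni.
Apply vowel harmony: chukheni → chukhanu.
Vowel deletion: no change.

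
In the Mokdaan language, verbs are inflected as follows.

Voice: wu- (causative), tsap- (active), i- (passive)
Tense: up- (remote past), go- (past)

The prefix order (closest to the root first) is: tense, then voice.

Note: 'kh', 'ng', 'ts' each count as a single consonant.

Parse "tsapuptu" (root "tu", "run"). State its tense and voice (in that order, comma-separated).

remote past, active

Segment: tsap-up-tu.
tense: up- → remote past.
voice: tsap- → active.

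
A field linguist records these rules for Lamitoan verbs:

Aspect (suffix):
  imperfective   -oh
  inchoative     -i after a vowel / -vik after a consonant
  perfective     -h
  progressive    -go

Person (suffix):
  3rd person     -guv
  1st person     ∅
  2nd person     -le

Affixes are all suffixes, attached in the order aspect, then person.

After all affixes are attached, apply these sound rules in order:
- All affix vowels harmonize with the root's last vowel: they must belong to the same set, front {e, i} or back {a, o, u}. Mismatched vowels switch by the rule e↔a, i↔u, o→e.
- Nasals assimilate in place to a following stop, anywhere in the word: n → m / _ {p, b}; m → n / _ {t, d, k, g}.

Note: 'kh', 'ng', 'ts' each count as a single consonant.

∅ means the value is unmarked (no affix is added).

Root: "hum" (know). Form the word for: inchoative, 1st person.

Attach aspect inchoative -vik (after consonant 'm') → humvik.
person = 1st person: zero marking, form stays humvik.
Apply vowel harmony: humvik → humvuk.
Nasal assimilation: no change.

humvuk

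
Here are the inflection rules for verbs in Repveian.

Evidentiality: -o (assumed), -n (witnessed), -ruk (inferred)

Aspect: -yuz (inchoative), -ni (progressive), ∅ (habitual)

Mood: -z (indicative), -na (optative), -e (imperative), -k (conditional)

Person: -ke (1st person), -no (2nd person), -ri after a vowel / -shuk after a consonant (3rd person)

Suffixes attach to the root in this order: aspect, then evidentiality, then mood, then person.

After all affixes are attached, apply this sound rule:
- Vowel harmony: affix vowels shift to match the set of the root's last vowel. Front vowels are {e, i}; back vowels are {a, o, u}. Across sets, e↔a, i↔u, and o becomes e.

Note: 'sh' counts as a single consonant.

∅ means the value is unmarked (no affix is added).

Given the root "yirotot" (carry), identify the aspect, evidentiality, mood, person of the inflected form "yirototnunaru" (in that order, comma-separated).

progressive, witnessed, imperative, 3rd person

Segment: yirotot-ni-n-e-ri.
aspect: -ni → progressive.
evidentiality: -n → witnessed.
mood: -e → imperative.
person: -ri/shuk → 3rd person.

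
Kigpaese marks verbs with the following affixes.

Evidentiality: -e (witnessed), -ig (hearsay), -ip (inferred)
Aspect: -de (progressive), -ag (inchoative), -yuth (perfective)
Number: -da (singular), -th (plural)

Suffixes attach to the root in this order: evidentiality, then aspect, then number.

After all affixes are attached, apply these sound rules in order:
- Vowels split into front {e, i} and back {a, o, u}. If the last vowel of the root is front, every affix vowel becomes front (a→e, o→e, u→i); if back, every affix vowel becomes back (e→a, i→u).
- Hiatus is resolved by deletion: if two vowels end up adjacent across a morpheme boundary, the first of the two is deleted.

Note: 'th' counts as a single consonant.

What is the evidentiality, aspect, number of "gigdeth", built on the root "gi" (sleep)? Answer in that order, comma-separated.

hearsay, progressive, plural

Segment: gi-ig-de-th.
evidentiality: -ig → hearsay.
aspect: -de → progressive.
number: -th → plural.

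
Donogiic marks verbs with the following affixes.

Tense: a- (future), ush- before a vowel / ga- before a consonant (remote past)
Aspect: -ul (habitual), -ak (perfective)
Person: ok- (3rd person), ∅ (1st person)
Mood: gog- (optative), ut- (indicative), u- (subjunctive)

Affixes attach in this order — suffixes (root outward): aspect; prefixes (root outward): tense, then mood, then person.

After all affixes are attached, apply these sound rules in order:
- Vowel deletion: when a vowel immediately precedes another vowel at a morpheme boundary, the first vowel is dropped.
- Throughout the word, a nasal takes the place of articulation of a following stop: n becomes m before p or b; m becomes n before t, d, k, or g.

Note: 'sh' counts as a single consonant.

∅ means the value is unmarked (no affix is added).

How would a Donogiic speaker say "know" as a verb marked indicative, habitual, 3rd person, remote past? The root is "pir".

Attach tense remote past ga- (before consonant 'p') → gapir.
Attach aspect habitual -ul → gapirul.
Attach mood indicative ut- → utgapirul.
Attach person 3rd person ok- → okutgapirul.
Vowel deletion: no change.
Nasal assimilation: no change.

okutgapirul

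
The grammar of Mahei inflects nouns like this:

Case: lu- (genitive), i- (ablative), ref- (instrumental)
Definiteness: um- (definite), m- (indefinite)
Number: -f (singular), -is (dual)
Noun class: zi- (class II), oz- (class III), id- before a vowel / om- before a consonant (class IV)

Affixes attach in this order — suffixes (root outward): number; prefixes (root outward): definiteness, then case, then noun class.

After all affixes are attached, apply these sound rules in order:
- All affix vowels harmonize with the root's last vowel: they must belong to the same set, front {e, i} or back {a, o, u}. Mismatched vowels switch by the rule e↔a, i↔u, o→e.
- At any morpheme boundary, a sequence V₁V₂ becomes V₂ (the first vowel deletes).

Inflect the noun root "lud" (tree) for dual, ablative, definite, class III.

ozumludus

Attach number dual -is → ludis.
Attach definiteness definite um- → umludis.
Attach case ablative i- → iumludis.
Attach noun class class III oz- → oziumludis.
Apply vowel harmony: oziumludis → ozuumludus.
Apply vowel deletion: ozuumludus → ozumludus.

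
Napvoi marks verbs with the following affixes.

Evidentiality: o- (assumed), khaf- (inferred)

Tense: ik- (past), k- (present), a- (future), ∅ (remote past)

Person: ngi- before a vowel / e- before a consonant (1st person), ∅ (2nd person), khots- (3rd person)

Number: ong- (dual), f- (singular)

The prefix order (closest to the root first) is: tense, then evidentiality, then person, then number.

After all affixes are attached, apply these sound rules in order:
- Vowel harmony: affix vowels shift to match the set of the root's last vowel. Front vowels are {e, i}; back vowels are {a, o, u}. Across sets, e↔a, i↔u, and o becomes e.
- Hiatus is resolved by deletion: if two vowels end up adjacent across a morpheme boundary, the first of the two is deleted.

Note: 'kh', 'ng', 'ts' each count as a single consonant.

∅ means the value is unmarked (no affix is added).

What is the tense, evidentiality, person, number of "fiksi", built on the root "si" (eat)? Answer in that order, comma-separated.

Segment: f-o-ik-si.
tense: ik- → past.
evidentiality: o- → assumed.
person: ∅ → 2nd person.
number: f- → singular.

past, assumed, 2nd person, singular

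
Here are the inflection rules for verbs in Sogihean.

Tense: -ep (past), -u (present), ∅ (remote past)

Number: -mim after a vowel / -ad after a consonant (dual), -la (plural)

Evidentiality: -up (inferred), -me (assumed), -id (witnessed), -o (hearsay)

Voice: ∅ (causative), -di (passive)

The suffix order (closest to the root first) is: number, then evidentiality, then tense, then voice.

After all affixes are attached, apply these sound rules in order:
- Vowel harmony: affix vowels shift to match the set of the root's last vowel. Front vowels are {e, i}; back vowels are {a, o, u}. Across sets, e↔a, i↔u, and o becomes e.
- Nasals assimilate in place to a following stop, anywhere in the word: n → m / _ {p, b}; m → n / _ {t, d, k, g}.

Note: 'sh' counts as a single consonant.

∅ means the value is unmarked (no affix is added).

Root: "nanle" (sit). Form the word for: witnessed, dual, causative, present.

Attach number dual -mim (after vowel 'e') → nanlemim.
Attach evidentiality witnessed -id → nanlemimid.
Attach tense present -u → nanlemimidu.
voice = causative: zero marking, form stays nanlemimidu.
Apply vowel harmony: nanlemimidu → nanlemimidi.
Nasal assimilation: no change.

nanlemimidi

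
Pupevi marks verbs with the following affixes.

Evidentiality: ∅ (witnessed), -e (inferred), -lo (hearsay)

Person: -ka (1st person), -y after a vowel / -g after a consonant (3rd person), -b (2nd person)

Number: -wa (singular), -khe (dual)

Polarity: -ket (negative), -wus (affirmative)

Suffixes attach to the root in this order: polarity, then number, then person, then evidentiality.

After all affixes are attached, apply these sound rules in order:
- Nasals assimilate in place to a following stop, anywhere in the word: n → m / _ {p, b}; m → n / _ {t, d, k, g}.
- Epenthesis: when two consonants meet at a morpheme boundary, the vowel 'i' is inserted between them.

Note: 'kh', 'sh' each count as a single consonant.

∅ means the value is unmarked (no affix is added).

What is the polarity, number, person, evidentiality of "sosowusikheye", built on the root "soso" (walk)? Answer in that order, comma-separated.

affirmative, dual, 3rd person, inferred

Segment: soso-wus-khe-y-e.
polarity: -wus → affirmative.
number: -khe → dual.
person: -y/g → 3rd person.
evidentiality: -e → inferred.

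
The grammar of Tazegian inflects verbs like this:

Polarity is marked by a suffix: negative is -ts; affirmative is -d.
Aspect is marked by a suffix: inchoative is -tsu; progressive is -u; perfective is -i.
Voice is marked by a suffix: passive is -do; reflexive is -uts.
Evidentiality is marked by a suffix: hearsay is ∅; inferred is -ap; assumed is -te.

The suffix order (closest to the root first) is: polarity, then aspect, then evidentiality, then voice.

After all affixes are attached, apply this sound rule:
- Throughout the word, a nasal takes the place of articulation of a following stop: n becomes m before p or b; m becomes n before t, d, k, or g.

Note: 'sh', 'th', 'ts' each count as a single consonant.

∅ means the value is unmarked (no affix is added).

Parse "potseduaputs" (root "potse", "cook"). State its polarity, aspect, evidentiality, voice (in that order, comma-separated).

affirmative, progressive, inferred, reflexive

Segment: potse-d-u-ap-uts.
polarity: -d → affirmative.
aspect: -u → progressive.
evidentiality: -ap → inferred.
voice: -uts → reflexive.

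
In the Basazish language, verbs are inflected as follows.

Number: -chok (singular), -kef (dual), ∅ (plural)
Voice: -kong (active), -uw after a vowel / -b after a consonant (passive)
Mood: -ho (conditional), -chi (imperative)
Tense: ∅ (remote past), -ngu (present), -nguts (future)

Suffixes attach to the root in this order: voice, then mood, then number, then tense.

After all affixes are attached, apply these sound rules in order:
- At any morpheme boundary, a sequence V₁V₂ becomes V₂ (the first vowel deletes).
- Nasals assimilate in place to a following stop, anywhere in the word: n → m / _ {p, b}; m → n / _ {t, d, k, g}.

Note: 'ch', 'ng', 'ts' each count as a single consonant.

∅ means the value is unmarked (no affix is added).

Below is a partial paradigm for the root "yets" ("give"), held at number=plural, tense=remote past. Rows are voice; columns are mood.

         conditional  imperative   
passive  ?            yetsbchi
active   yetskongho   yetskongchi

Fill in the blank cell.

yetsbho

Attach voice passive -b (after consonant 'ts') → yetsb.
Attach mood conditional -ho → yetsbho.
number = plural: zero marking, form stays yetsbho.
tense = remote past: zero marking, form stays yetsbho.
Vowel deletion: no change.
Nasal assimilation: no change.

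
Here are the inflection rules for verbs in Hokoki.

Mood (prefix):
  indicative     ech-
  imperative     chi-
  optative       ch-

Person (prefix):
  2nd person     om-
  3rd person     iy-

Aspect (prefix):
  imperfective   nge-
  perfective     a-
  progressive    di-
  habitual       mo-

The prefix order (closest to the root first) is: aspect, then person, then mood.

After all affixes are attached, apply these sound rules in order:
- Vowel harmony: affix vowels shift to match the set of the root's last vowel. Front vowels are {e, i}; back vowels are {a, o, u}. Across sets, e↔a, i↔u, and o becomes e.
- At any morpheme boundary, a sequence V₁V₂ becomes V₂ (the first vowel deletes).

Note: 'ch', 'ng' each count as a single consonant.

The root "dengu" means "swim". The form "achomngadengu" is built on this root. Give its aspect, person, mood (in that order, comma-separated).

imperfective, 2nd person, indicative

Segment: ech-om-nge-dengu.
aspect: nge- → imperfective.
person: om- → 2nd person.
mood: ech- → indicative.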